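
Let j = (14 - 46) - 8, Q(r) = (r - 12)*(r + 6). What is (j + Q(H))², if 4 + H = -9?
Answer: 18225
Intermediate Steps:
H = -13 (H = -4 - 9 = -13)
Q(r) = (-12 + r)*(6 + r)
j = -40 (j = -32 - 8 = -40)
(j + Q(H))² = (-40 + (-72 + (-13)² - 6*(-13)))² = (-40 + (-72 + 169 + 78))² = (-40 + 175)² = 135² = 18225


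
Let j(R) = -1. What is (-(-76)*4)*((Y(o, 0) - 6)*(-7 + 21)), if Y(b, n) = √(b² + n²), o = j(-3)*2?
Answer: -17024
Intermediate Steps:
o = -2 (o = -1*2 = -2)
(-(-76)*4)*((Y(o, 0) - 6)*(-7 + 21)) = (-(-76)*4)*((√((-2)² + 0²) - 6)*(-7 + 21)) = (-38*(-8))*((√(4 + 0) - 6)*14) = 304*((√4 - 6)*14) = 304*((2 - 6)*14) = 304*(-4*14) = 304*(-56) = -17024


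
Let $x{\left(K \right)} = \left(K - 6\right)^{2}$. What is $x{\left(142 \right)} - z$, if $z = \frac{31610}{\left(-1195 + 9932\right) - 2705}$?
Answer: $\frac{1923039}{104} \approx 18491.0$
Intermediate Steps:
$x{\left(K \right)} = \left(-6 + K\right)^{2}$
$z = \frac{545}{104}$ ($z = \frac{31610}{8737 - 2705} = \frac{31610}{6032} = 31610 \cdot \frac{1}{6032} = \frac{545}{104} \approx 5.2404$)
$x{\left(142 \right)} - z = \left(-6 + 142\right)^{2} - \frac{545}{104} = 136^{2} - \frac{545}{104} = 18496 - \frac{545}{104} = \frac{1923039}{104}$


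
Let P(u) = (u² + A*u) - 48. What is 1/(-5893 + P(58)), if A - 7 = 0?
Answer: -1/2171 ≈ -0.00046062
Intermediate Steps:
A = 7 (A = 7 + 0 = 7)
P(u) = -48 + u² + 7*u (P(u) = (u² + 7*u) - 48 = -48 + u² + 7*u)
1/(-5893 + P(58)) = 1/(-5893 + (-48 + 58² + 7*58)) = 1/(-5893 + (-48 + 3364 + 406)) = 1/(-5893 + 3722) = 1/(-2171) = -1/2171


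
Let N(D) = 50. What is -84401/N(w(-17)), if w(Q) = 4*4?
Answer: -84401/50 ≈ -1688.0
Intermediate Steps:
w(Q) = 16
-84401/N(w(-17)) = -84401/50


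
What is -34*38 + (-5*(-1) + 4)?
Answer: -1283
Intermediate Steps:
-34*38 + (-5*(-1) + 4) = -1292 + (5 + 4) = -1292 + 9 = -1283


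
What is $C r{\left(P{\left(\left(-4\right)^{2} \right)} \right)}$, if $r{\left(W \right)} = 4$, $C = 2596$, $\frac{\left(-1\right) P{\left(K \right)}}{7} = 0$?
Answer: $10384$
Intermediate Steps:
$P{\left(K \right)} = 0$ ($P{\left(K \right)} = \left(-7\right) 0 = 0$)
$C r{\left(P{\left(\left(-4\right)^{2} \right)} \right)} = 2596 \cdot 4 = 10384$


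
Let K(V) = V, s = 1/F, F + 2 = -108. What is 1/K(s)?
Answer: -110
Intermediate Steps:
F = -110 (F = -2 - 108 = -110)
s = -1/110 (s = 1/(-110) = -1/110 ≈ -0.0090909)
1/K(s) = 1/(-1/110) = -110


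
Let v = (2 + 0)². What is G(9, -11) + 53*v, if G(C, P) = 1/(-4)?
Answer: 847/4 ≈ 211.75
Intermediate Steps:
G(C, P) = -¼
v = 4 (v = 2² = 4)
G(9, -11) + 53*v = -¼ + 53*4 = -¼ + 212 = 847/4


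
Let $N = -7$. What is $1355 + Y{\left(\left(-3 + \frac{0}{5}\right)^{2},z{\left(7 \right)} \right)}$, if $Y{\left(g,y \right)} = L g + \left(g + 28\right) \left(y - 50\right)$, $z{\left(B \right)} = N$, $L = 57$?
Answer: $-241$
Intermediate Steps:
$z{\left(B \right)} = -7$
$Y{\left(g,y \right)} = 57 g + \left(-50 + y\right) \left(28 + g\right)$ ($Y{\left(g,y \right)} = 57 g + \left(g + 28\right) \left(y - 50\right) = 57 g + \left(28 + g\right) \left(-50 + y\right) = 57 g + \left(-50 + y\right) \left(28 + g\right)$)
$1355 + Y{\left(\left(-3 + \frac{0}{5}\right)^{2},z{\left(7 \right)} \right)} = 1355 + \left(-1400 + 7 \left(-3 + \frac{0}{5}\right)^{2} + 28 \left(-7\right) + \left(-3 + \frac{0}{5}\right)^{2} \left(-7\right)\right) = 1355 + \left(-1400 + 7 \left(-3 + 0 \cdot \frac{1}{5}\right)^{2} - 196 + \left(-3 + 0 \cdot \frac{1}{5}\right)^{2} \left(-7\right)\right) = 1355 + \left(-1400 + 7 \left(-3 + 0\right)^{2} - 196 + \left(-3 + 0\right)^{2} \left(-7\right)\right) = 1355 + \left(-1400 + 7 \left(-3\right)^{2} - 196 + \left(-3\right)^{2} \left(-7\right)\right) = 1355 + \left(-1400 + 7 \cdot 9 - 196 + 9 \left(-7\right)\right) = 1355 - 1596 = -241$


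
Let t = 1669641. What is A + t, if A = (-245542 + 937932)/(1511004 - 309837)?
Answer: 2005518363437/1201167 ≈ 1.6696e+6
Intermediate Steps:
A = 692390/1201167 ≈ 0.57643
A + t = 692390/1201167 + 1669641 = 2005518363437/1201167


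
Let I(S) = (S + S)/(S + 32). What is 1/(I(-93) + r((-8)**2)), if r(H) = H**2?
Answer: 61/250042 ≈ 0.00024396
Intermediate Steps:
I(S) = 2*S/(32 + S) (I(S) = (2*S)/(32 + S) = 2*S/(32 + S))
1/(I(-93) + r((-8)**2)) = 1/(2*(-93)/(32 - 93) + ((-8)**2)**2) = 1/(2*(-93)/(-61) + 64**2) = 1/(2*(-93)*(-1/61) + 4096) = 1/(186/61 + 4096) = 1/(250042/61) = 61/250042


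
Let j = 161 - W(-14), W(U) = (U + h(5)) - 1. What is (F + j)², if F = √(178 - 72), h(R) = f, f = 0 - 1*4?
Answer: (180 + √106)² ≈ 36212.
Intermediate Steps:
f = -4 (f = 0 - 4 = -4)
h(R) = -4
W(U) = -5 + U (W(U) = (U - 4) - 1 = (-4 + U) - 1 = -5 + U)
j = 180 (j = 161 - (-5 - 14) = 161 - 1*(-19) = 161 + 19 = 180)
F = √106 ≈ 10.296
(F + j)² = (√106 + 180)² = (180 + √106)²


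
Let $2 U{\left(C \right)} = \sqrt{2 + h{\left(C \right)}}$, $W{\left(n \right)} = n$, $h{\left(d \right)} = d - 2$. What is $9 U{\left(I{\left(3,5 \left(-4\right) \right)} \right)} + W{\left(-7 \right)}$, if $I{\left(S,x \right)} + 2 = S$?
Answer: $- \frac{5}{2} \approx -2.5$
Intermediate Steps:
$h{\left(d \right)} = -2 + d$
$I{\left(S,x \right)} = -2 + S$
$U{\left(C \right)} = \frac{\sqrt{C}}{2}$ ($U{\left(C \right)} = \frac{\sqrt{2 + \left(-2 + C\right)}}{2} = \frac{\sqrt{C}}{2}$)
$9 U{\left(I{\left(3,5 \left(-4\right) \right)} \right)} + W{\left(-7 \right)} = 9 \frac{\sqrt{-2 + 3}}{2} - 7 = 9 \frac{\sqrt{1}}{2} - 7 = 9 \cdot \frac{1}{2} \cdot 1 - 7 = 9 \cdot \frac{1}{2} - 7 = \frac{9}{2} - 7 = - \frac{5}{2}$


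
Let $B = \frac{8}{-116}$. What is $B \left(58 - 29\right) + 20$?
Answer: $18$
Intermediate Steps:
$B = - \frac{2}{29}$ ($B = 8 \left(- \frac{1}{116}\right) = - \frac{2}{29} \approx -0.068966$)
$B \left(58 - 29\right) + 20 = - \frac{2 \left(58 - 29\right)}{29} + 20 = \left(- \frac{2}{29}\right) 29 + 20 = -2 + 20 = 18$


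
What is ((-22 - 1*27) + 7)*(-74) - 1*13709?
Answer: -10601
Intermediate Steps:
((-22 - 1*27) + 7)*(-74) - 1*13709 = ((-22 - 27) + 7)*(-74) - 13709 = (-49 + 7)*(-74) - 13709 = -42*(-74) - 13709 = 3108 - 13709 = -10601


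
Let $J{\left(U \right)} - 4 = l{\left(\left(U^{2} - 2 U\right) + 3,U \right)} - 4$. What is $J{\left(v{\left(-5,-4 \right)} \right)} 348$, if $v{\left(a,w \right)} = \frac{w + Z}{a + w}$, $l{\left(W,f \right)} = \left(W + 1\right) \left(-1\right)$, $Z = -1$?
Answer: $- \frac{30044}{27} \approx -1112.7$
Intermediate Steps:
$l{\left(W,f \right)} = -1 - W$ ($l{\left(W,f \right)} = \left(1 + W\right) \left(-1\right) = -1 - W$)
$v{\left(a,w \right)} = \frac{-1 + w}{a + w}$ ($v{\left(a,w \right)} = \frac{w - 1}{a + w} = \frac{-1 + w}{a + w}$)
$J{\left(U \right)} = -4 - U^{2} + 2 U$ ($J{\left(U \right)} = 4 - \left(8 + U^{2} - 2 U\right) = -4 - U^{2} + 2 U$)
$J{\left(v{\left(-5,-4 \right)} \right)} 348 = \left(-4 - \left(\frac{-1 - 4}{-5 - 4}\right)^{2} + 2 \frac{-1 - 4}{-5 - 4}\right) 348 = \left(-4 - \left(\frac{1}{-9} \left(-5\right)\right)^{2} + 2 \frac{1}{-9} \left(-5\right)\right) 348 = \left(-4 - \left(\left(- \frac{1}{9}\right) \left(-5\right)\right)^{2} + 2 \left(\left(- \frac{1}{9}\right) \left(-5\right)\right)\right) 348 = \left(-4 - \left(\frac{5}{9}\right)^{2} + 2 \cdot \frac{5}{9}\right) 348 = \left(-4 - \frac{25}{81} + \frac{10}{9}\right) 348 = \left(- \frac{259}{81}\right) 348 = - \frac{30044}{27}$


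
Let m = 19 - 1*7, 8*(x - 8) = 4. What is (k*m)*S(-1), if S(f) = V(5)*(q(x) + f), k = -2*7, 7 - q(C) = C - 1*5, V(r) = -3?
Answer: 1260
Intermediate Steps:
x = 17/2 (x = 8 + (⅛)*4 = 8 + ½ = 17/2 ≈ 8.5000)
q(C) = 12 - C (q(C) = 7 - (C - 1*5) = 7 - (C - 5) = 7 - (-5 + C) = 7 + (5 - C) = 12 - C)
m = 12 (m = 19 - 7 = 12)
k = -14
S(f) = -21/2 - 3*f (S(f) = -3*((12 - 1*17/2) + f) = -3*((12 - 17/2) + f) = -3*(7/2 + f) = -21/2 - 3*f)
(k*m)*S(-1) = (-14*12)*(-21/2 - 3*(-1)) = -168*(-21/2 + 3) = -168*(-15/2) = 1260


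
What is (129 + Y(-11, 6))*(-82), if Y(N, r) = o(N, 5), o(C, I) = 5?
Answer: -10988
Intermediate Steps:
Y(N, r) = 5
(129 + Y(-11, 6))*(-82) = (129 + 5)*(-82) = 134*(-82) = -10988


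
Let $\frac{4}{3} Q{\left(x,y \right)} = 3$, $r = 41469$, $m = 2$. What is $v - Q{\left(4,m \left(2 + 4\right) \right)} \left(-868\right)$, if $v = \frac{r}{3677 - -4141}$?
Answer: $\frac{5103341}{2606} \approx 1958.3$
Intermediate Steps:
$v = \frac{13823}{2606}$ ($v = \frac{41469}{3677 - -4141} = \frac{41469}{3677 + 4141} = \frac{41469}{7818} = 41469 \cdot \frac{1}{7818} = \frac{13823}{2606} \approx 5.3043$)
$Q{\left(x,y \right)} = \frac{9}{4}$ ($Q{\left(x,y \right)} = \frac{3}{4} \cdot 3 = \frac{9}{4}$)
$v - Q{\left(4,m \left(2 + 4\right) \right)} \left(-868\right) = \frac{13823}{2606} - \frac{9}{4} \left(-868\right) = \frac{13823}{2606} - -1953 = \frac{13823}{2606} + 1953 = \frac{5103341}{2606}$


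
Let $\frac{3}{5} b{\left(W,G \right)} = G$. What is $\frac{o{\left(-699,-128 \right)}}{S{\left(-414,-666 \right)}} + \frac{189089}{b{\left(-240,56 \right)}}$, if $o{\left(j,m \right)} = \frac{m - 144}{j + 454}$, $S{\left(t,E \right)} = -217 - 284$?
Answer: $\frac{1989403193}{981960} \approx 2026.0$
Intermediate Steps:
$b{\left(W,G \right)} = \frac{5 G}{3}$
$S{\left(t,E \right)} = -501$ ($S{\left(t,E \right)} = -217 - 284 = -501$)
$o{\left(j,m \right)} = \frac{-144 + m}{454 + j}$
$\frac{o{\left(-699,-128 \right)}}{S{\left(-414,-666 \right)}} + \frac{189089}{b{\left(-240,56 \right)}} = \frac{\frac{1}{454 - 699} \left(-144 - 128\right)}{-501} + \frac{189089}{\frac{5}{3} \cdot 56} = \frac{1}{-245} \left(-272\right) \left(- \frac{1}{501}\right) + \frac{189089}{\frac{280}{3}} = \left(- \frac{1}{245}\right) \left(-272\right) \left(- \frac{1}{501}\right) + 189089 \cdot \frac{3}{280} = \frac{272}{245} \left(- \frac{1}{501}\right) + \frac{567267}{280} = - \frac{272}{122745} + \frac{567267}{280} = \frac{1989403193}{981960}$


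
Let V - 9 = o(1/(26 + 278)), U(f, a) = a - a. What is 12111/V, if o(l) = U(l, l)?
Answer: 4037/3 ≈ 1345.7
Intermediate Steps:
U(f, a) = 0
o(l) = 0
V = 9 (V = 9 + 0 = 9)
12111/V = 12111/9 = 12111*(⅑) = 4037/3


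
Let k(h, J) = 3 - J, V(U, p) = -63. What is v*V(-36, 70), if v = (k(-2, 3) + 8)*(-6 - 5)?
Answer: 5544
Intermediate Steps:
v = -88 (v = ((3 - 1*3) + 8)*(-6 - 5) = ((3 - 3) + 8)*(-11) = (0 + 8)*(-11) = 8*(-11) = -88)
v*V(-36, 70) = -88*(-63) = 5544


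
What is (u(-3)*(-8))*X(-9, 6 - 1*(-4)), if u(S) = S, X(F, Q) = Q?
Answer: 240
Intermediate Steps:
(u(-3)*(-8))*X(-9, 6 - 1*(-4)) = (-3*(-8))*(6 - 1*(-4)) = 24*(6 + 4) = 24*10 = 240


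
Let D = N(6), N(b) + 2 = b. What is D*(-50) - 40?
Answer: -240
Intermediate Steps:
N(b) = -2 + b
D = 4 (D = -2 + 6 = 4)
D*(-50) - 40 = 4*(-50) - 40 = -200 - 40 = -240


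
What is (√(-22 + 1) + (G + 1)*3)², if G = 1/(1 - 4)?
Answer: (2 + I*√21)² ≈ -17.0 + 18.33*I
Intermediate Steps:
G = -⅓ (G = 1/(-3) = -⅓ ≈ -0.33333)
(√(-22 + 1) + (G + 1)*3)² = (√(-22 + 1) + (-⅓ + 1)*3)² = (√(-21) + (⅔)*3)² = (I*√21 + 2)² = (2 + I*√21)²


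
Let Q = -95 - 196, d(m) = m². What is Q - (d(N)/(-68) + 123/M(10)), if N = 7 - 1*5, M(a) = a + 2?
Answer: -20481/68 ≈ -301.19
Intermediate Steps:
M(a) = 2 + a
N = 2 (N = 7 - 5 = 2)
Q = -291
Q - (d(N)/(-68) + 123/M(10)) = -291 - (2²/(-68) + 123/(2 + 10)) = -291 - (4*(-1/68) + 123/12) = -291 - (-1/17 + 123*(1/12)) = -291 - (-1/17 + 41/4) = -291 - 1*693/68 = -291 - 693/68 = -20481/68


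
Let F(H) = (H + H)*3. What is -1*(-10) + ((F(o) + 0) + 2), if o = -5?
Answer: -18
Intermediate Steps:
F(H) = 6*H (F(H) = (2*H)*3 = 6*H)
-1*(-10) + ((F(o) + 0) + 2) = -1*(-10) + ((6*(-5) + 0) + 2) = 10 + ((-30 + 0) + 2) = 10 + (-30 + 2) = 10 - 28 = -18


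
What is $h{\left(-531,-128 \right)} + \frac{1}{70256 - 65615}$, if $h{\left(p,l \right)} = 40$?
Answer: $\frac{185641}{4641} \approx 40.0$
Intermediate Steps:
$h{\left(-531,-128 \right)} + \frac{1}{70256 - 65615} = 40 + \frac{1}{70256 - 65615} = 40 + \frac{1}{4641} = \frac{185641}{4641}$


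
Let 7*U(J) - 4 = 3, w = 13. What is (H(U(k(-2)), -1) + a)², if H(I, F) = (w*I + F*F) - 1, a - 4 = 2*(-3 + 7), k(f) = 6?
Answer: 625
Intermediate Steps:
a = 12 (a = 4 + 2*(-3 + 7) = 4 + 2*4 = 4 + 8 = 12)
U(J) = 1 (U(J) = 4/7 + (⅐)*3 = 4/7 + 3/7 = 1)
H(I, F) = -1 + F² + 13*I (H(I, F) = (13*I + F*F) - 1 = (13*I + F²) - 1 = (F² + 13*I) - 1 = -1 + F² + 13*I)
(H(U(k(-2)), -1) + a)² = ((-1 + (-1)² + 13*1) + 12)² = ((-1 + 1 + 13) + 12)² = (13 + 12)² = 25² = 625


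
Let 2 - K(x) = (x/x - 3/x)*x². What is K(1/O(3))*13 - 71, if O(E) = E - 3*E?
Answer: -1867/36 ≈ -51.861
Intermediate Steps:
O(E) = -2*E (O(E) = E - 3*E = -2*E)
K(x) = 2 - x²*(1 - 3/x) (K(x) = 2 - (x/x - 3/x)*x² = 2 - (1 - 3/x)*x² = 2 - x²*(1 - 3/x))
K(1/O(3))*13 - 71 = (2 - (1/(-2*3))² + 3/((-2*3)))*13 - 71 = (2 - (1/(-6))² + 3/(-6))*13 - 71 = (2 - (-⅙)² + 3*(-⅙))*13 - 71 = (2 - 1*1/36 - ½)*13 - 71 = (2 - 1/36 - ½)*13 - 71 = (53/36)*13 - 71 = 689/36 - 71 = -1867/36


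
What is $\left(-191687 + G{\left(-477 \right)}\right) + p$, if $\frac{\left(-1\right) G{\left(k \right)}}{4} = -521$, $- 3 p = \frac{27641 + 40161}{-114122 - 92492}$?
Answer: $- \frac{58761917462}{309921} \approx -1.896 \cdot 10^{5}$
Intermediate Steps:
$p = \frac{33901}{309921}$ ($p = - \frac{\left(27641 + 40161\right) \frac{1}{-114122 - 92492}}{3} = - \frac{67802 \frac{1}{-206614}}{3} = - \frac{67802 \left(- \frac{1}{206614}\right)}{3} = \left(- \frac{1}{3}\right) \left(- \frac{33901}{103307}\right) = \frac{33901}{309921} \approx 0.10939$)
$G{\left(k \right)} = 2084$ ($G{\left(k \right)} = \left(-4\right) \left(-521\right) = 2084$)
$\left(-191687 + G{\left(-477 \right)}\right) + p = \left(-191687 + 2084\right) + \frac{33901}{309921} = -189603 + \frac{33901}{309921} = - \frac{58761917462}{309921}$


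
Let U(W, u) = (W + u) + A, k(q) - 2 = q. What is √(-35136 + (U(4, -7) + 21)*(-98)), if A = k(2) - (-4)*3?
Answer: 2*I*√9617 ≈ 196.13*I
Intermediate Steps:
k(q) = 2 + q
A = 16 (A = (2 + 2) - (-4)*3 = 4 - 1*(-12) = 4 + 12 = 16)
U(W, u) = 16 + W + u (U(W, u) = (W + u) + 16 = 16 + W + u)
√(-35136 + (U(4, -7) + 21)*(-98)) = √(-35136 + ((16 + 4 - 7) + 21)*(-98)) = √(-35136 + (13 + 21)*(-98)) = √(-35136 + 34*(-98)) = √(-35136 - 3332) = √(-38468) = 2*I*√9617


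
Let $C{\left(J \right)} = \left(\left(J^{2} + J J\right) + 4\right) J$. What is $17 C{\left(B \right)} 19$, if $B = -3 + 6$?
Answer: $21318$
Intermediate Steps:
$B = 3$
$C{\left(J \right)} = J \left(4 + 2 J^{2}\right)$ ($C{\left(J \right)} = \left(\left(J^{2} + J^{2}\right) + 4\right) J = \left(2 J^{2} + 4\right) J = \left(4 + 2 J^{2}\right) J = J \left(4 + 2 J^{2}\right)$)
$17 C{\left(B \right)} 19 = 17 \cdot 2 \cdot 3 \left(2 + 3^{2}\right) 19 = 17 \cdot 2 \cdot 3 \left(2 + 9\right) 19 = 17 \cdot 2 \cdot 3 \cdot 11 \cdot 19 = 17 \cdot 66 \cdot 19 = 1122 \cdot 19 = 21318$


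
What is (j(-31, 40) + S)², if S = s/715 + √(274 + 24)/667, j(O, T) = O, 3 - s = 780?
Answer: 234160966099646/227438379025 - 45884*√298/476905 ≈ 1027.9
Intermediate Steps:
s = -777 (s = 3 - 1*780 = 3 - 780 = -777)
S = -777/715 + √298/667 (S = -777/715 + √(274 + 24)/667 = -777*1/715 + √298*(1/667) = -777/715 + √298/667 ≈ -1.0608)
(j(-31, 40) + S)² = (-31 + (-777/715 + √298/667))² = (-22942/715 + √298/667)²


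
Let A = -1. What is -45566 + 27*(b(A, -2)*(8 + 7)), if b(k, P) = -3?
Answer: -46781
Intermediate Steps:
-45566 + 27*(b(A, -2)*(8 + 7)) = -45566 + 27*(-3*(8 + 7)) = -45566 + 27*(-3*15) = -45566 + 27*(-45) = -45566 - 1215 = -46781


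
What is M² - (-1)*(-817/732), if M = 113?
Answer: 9346091/732 ≈ 12768.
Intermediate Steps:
M² - (-1)*(-817/732) = 113² - (-1)*(-817/732) = 12769 - (-1)*(-817*1/732) = 12769 - (-1)*(-817)/732 = 12769 - 1*817/732 = 12769 - 817/732 = 9346091/732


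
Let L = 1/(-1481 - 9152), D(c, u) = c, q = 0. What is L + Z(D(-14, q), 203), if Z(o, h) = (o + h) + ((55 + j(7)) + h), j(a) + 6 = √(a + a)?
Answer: 4689152/10633 + √14 ≈ 444.74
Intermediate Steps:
j(a) = -6 + √2*√a (j(a) = -6 + √(a + a) = -6 + √(2*a) = -6 + √2*√a)
Z(o, h) = 49 + o + √14 + 2*h (Z(o, h) = (o + h) + ((55 + (-6 + √2*√7)) + h) = (h + o) + ((55 + (-6 + √14)) + h) = (h + o) + ((49 + √14) + h) = (h + o) + (49 + h + √14) = 49 + o + √14 + 2*h)
L = -1/10633 (L = 1/(-10633) = -1/10633 ≈ -9.4047e-5)
L + Z(D(-14, q), 203) = -1/10633 + (49 - 14 + √14 + 2*203) = -1/10633 + (49 - 14 + √14 + 406) = -1/10633 + (441 + √14) = 4689152/10633 + √14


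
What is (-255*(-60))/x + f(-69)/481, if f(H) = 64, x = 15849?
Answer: 930404/847041 ≈ 1.0984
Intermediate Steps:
(-255*(-60))/x + f(-69)/481 = -255*(-60)/15849 + 64/481 = 15300*(1/15849) + 64*(1/481) = 1700/1761 + 64/481 = 930404/847041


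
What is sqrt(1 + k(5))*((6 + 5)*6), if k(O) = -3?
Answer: 66*I*sqrt(2) ≈ 93.338*I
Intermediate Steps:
sqrt(1 + k(5))*((6 + 5)*6) = sqrt(1 - 3)*((6 + 5)*6) = sqrt(-2)*(11*6) = (I*sqrt(2))*66 = 66*I*sqrt(2)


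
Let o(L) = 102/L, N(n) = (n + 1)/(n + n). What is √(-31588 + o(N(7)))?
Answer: I*√125638/2 ≈ 177.23*I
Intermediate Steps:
N(n) = (1 + n)/(2*n) (N(n) = (1 + n)/((2*n)) = (1 + n)*(1/(2*n)) = (1 + n)/(2*n))
√(-31588 + o(N(7))) = √(-31588 + 102/(((½)*(1 + 7)/7))) = √(-31588 + 102/(((½)*(⅐)*8))) = √(-31588 + 102/(4/7)) = √(-31588 + 102*(7/4)) = √(-31588 + 357/2) = √(-62819/2) = I*√125638/2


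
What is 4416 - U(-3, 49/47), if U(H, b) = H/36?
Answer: 52993/12 ≈ 4416.1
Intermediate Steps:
U(H, b) = H/36 (U(H, b) = H*(1/36) = H/36)
4416 - U(-3, 49/47) = 4416 - (-3)/36 = 4416 - 1*(-1/12) = 4416 + 1/12 = 52993/12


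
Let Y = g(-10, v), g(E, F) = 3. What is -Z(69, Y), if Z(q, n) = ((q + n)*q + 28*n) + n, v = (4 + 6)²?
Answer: -5055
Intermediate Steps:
v = 100 (v = 10² = 100)
Y = 3
Z(q, n) = 29*n + q*(n + q) (Z(q, n) = ((n + q)*q + 28*n) + n = (q*(n + q) + 28*n) + n = (28*n + q*(n + q)) + n = 29*n + q*(n + q))
-Z(69, Y) = -(69² + 29*3 + 3*69) = -(4761 + 87 + 207) = -1*5055 = -5055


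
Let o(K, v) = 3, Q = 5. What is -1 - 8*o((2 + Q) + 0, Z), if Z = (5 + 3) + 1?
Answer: -25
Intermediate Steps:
Z = 9 (Z = 8 + 1 = 9)
-1 - 8*o((2 + Q) + 0, Z) = -1 - 8*3 = -1 - 24 = -25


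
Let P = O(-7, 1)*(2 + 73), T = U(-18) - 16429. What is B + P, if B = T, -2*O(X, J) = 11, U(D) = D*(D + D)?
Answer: -32387/2 ≈ -16194.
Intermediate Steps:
U(D) = 2*D² (U(D) = D*(2*D) = 2*D²)
O(X, J) = -11/2 (O(X, J) = -½*11 = -11/2)
T = -15781 (T = 2*(-18)² - 16429 = 2*324 - 16429 = 648 - 16429 = -15781)
B = -15781
P = -825/2 (P = -11*(2 + 73)/2 = -11/2*75 = -825/2 ≈ -412.50)
B + P = -15781 - 825/2 = -32387/2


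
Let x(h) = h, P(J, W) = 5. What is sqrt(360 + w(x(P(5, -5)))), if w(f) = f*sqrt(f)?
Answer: sqrt(360 + 5*sqrt(5)) ≈ 19.266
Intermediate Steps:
w(f) = f**(3/2)
sqrt(360 + w(x(P(5, -5)))) = sqrt(360 + 5**(3/2)) = sqrt(360 + 5*sqrt(5))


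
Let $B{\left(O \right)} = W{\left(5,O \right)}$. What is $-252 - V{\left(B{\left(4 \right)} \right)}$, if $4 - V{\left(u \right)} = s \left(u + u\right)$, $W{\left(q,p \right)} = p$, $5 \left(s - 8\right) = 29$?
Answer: $- \frac{728}{5} \approx -145.6$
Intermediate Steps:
$s = \frac{69}{5}$ ($s = 8 + \frac{1}{5} \cdot 29 = 8 + \frac{29}{5} = \frac{69}{5} \approx 13.8$)
$B{\left(O \right)} = O$
$V{\left(u \right)} = 4 - \frac{138 u}{5}$ ($V{\left(u \right)} = 4 - \frac{69 \left(u + u\right)}{5} = 4 - \frac{69 \cdot 2 u}{5} = 4 - \frac{138 u}{5}$)
$-252 - V{\left(B{\left(4 \right)} \right)} = -252 - \left(4 - \frac{552}{5}\right) = -252 - - \frac{532}{5} = -252 + \frac{532}{5} = - \frac{728}{5}$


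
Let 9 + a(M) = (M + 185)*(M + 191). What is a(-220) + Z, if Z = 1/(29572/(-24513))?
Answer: 29724919/29572 ≈ 1005.2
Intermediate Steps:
a(M) = -9 + (185 + M)*(191 + M) (a(M) = -9 + (M + 185)*(M + 191) = -9 + (185 + M)*(191 + M))
Z = -24513/29572 (Z = 1/(29572*(-1/24513)) = 1/(-29572/24513) = -24513/29572 ≈ -0.82893)
a(-220) + Z = (35326 + (-220)² + 376*(-220)) - 24513/29572 = (35326 + 48400 - 82720) - 24513/29572 = 1006 - 24513/29572 = 29724919/29572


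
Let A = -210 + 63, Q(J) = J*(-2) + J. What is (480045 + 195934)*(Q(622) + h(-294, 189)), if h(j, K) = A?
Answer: -519827851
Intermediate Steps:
Q(J) = -J (Q(J) = -2*J + J = -J)
A = -147
h(j, K) = -147
(480045 + 195934)*(Q(622) + h(-294, 189)) = (480045 + 195934)*(-1*622 - 147) = 675979*(-622 - 147) = 675979*(-769) = -519827851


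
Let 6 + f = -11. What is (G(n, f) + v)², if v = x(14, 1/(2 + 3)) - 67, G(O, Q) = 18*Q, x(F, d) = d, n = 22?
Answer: 3474496/25 ≈ 1.3898e+5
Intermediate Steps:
f = -17 (f = -6 - 11 = -17)
v = -334/5 (v = 1/(2 + 3) - 67 = 1/5 - 67 = ⅕ - 67 = -334/5 ≈ -66.800)
(G(n, f) + v)² = (18*(-17) - 334/5)² = (-306 - 334/5)² = (-1864/5)² = 3474496/25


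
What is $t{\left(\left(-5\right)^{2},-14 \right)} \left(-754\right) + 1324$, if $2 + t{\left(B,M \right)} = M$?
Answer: $13388$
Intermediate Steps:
$t{\left(B,M \right)} = -2 + M$
$t{\left(\left(-5\right)^{2},-14 \right)} \left(-754\right) + 1324 = \left(-2 - 14\right) \left(-754\right) + 1324 = \left(-16\right) \left(-754\right) + 1324 = 12064 + 1324 = 13388$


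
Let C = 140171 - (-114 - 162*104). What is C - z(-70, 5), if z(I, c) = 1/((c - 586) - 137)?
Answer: 112821495/718 ≈ 1.5713e+5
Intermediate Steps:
z(I, c) = 1/(-723 + c) (z(I, c) = 1/((-586 + c) - 137) = 1/(-723 + c))
C = 157133 (C = 140171 - (-114 - 16848) = 140171 - 1*(-16962) = 140171 + 16962 = 157133)
C - z(-70, 5) = 157133 - 1/(-723 + 5) = 157133 - 1/(-718) = 157133 - 1*(-1/718) = 157133 + 1/718 = 112821495/718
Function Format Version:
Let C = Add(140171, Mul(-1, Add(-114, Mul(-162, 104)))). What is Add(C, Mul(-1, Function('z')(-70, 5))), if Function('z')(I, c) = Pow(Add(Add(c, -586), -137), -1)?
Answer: Rational(112821495, 718) ≈ 1.5713e+5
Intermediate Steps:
Function('z')(I, c) = Pow(Add(-723, c), -1) (Function('z')(I, c) = Pow(Add(Add(-586, c), -137), -1) = Pow(Add(-723, c), -1))
C = 157133 (C = Add(140171, Mul(-1, Add(-114, -16848))) = Add(140171, Mul(-1, -16962)) = Add(140171, 16962) = 157133)
Add(C, Mul(-1, Function('z')(-70, 5))) = Add(157133, Mul(-1, Pow(Add(-723, 5), -1))) = Add(157133, Mul(-1, Pow(-718, -1))) = Add(157133, Mul(-1, Rational(-1, 718))) = Add(157133, Rational(1, 718)) = Rational(112821495, 718)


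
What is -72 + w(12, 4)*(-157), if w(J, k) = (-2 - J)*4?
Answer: 8720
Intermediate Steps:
w(J, k) = -8 - 4*J
-72 + w(12, 4)*(-157) = -72 + (-8 - 4*12)*(-157) = -72 + (-8 - 48)*(-157) = -72 - 56*(-157) = -72 + 8792 = 8720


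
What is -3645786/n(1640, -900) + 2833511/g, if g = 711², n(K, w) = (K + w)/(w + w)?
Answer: 165872029445447/18704277 ≈ 8.8681e+6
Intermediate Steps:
n(K, w) = (K + w)/(2*w) (n(K, w) = (K + w)/((2*w)) = (K + w)*(1/(2*w)) = (K + w)/(2*w))
g = 505521
-3645786/n(1640, -900) + 2833511/g = -3645786*(-1800/(1640 - 900)) + 2833511/505521 = -3645786/((½)*(-1/900)*740) + 2833511*(1/505521) = -3645786/(-37/90) + 2833511/505521 = -3645786*(-90/37) + 2833511/505521 = 328120740/37 + 2833511/505521 = 165872029445447/18704277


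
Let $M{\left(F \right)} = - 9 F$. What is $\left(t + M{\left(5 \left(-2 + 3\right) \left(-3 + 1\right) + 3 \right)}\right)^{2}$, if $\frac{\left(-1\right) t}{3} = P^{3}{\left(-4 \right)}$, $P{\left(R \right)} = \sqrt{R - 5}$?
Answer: $-2592 + 10206 i \approx -2592.0 + 10206.0 i$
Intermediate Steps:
$P{\left(R \right)} = \sqrt{-5 + R}$
$t = 81 i$ ($t = - 3 \left(\sqrt{-5 - 4}\right)^{3} = - 3 \left(\sqrt{-9}\right)^{3} = - 3 \left(3 i\right)^{3} = - 3 \left(- 27 i\right) = 81 i \approx 81.0 i$)
$\left(t + M{\left(5 \left(-2 + 3\right) \left(-3 + 1\right) + 3 \right)}\right)^{2} = \left(81 i - 9 \left(5 \left(-2 + 3\right) \left(-3 + 1\right) + 3\right)\right)^{2} = \left(81 i - 9 \left(5 \cdot 1 \left(-2\right) + 3\right)\right)^{2} = \left(81 i - 9 \left(5 \left(-2\right) + 3\right)\right)^{2} = \left(81 i - 9 \left(-10 + 3\right)\right)^{2} = \left(81 i - -63\right)^{2} = \left(81 i + 63\right)^{2} = \left(63 + 81 i\right)^{2}$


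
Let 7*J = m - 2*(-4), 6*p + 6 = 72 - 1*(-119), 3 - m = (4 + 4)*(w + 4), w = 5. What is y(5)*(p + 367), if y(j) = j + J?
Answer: -4433/3 ≈ -1477.7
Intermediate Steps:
m = -69 (m = 3 - (4 + 4)*(5 + 4) = 3 - 8*9 = 3 - 1*72 = 3 - 72 = -69)
p = 185/6 (p = -1 + (72 - 1*(-119))/6 = -1 + (72 + 119)/6 = -1 + (1/6)*191 = -1 + 191/6 = 185/6 ≈ 30.833)
J = -61/7 (J = (-69 - 2*(-4))/7 = (-69 + 8)/7 = (1/7)*(-61) = -61/7 ≈ -8.7143)
y(j) = -61/7 + j (y(j) = j - 61/7 = -61/7 + j)
y(5)*(p + 367) = (-61/7 + 5)*(185/6 + 367) = -26/7*2387/6 = -4433/3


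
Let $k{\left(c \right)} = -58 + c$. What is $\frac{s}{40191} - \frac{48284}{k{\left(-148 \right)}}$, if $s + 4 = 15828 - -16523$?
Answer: $\frac{973622863}{4139673} \approx 235.19$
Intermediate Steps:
$s = 32347$ ($s = -4 + \left(15828 - -16523\right) = -4 + \left(15828 + 16523\right) = -4 + 32351 = 32347$)
$\frac{s}{40191} - \frac{48284}{k{\left(-148 \right)}} = \frac{32347}{40191} - \frac{48284}{-58 - 148} = 32347 \cdot \frac{1}{40191} - \frac{48284}{-206} = \frac{32347}{40191} - - \frac{24142}{103} = \frac{32347}{40191} + \frac{24142}{103} = \frac{973622863}{4139673}$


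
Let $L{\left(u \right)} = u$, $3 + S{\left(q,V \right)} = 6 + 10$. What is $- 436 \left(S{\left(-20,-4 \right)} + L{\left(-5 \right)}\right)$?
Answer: $-3488$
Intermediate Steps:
$S{\left(q,V \right)} = 13$ ($S{\left(q,V \right)} = -3 + \left(6 + 10\right) = -3 + 16 = 13$)
$- 436 \left(S{\left(-20,-4 \right)} + L{\left(-5 \right)}\right) = - 436 \left(13 - 5\right) = \left(-436\right) 8 = -3488$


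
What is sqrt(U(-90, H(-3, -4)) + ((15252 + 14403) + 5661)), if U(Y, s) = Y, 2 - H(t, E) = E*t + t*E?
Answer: 3*sqrt(3914) ≈ 187.69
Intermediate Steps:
H(t, E) = 2 - 2*E*t (H(t, E) = 2 - (E*t + t*E) = 2 - (E*t + E*t) = 2 - 2*E*t)
sqrt(U(-90, H(-3, -4)) + ((15252 + 14403) + 5661)) = sqrt(-90 + ((15252 + 14403) + 5661)) = sqrt(-90 + (29655 + 5661)) = sqrt(-90 + 35316) = sqrt(35226) = 3*sqrt(3914)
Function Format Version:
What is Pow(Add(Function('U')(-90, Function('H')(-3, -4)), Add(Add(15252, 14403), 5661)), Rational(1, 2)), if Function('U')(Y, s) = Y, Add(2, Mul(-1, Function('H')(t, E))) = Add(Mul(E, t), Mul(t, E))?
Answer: Mul(3, Pow(3914, Rational(1, 2))) ≈ 187.69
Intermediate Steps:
Function('H')(t, E) = Add(2, Mul(-2, E, t)) (Function('H')(t, E) = Add(2, Mul(-1, Add(Mul(E, t), Mul(t, E)))) = Add(2, Mul(-1, Add(Mul(E, t), Mul(E, t)))) = Add(2, Mul(-1, Mul(2, E, t))) = Add(2, Mul(-2, E, t)))
Pow(Add(Function('U')(-90, Function('H')(-3, -4)), Add(Add(15252, 14403), 5661)), Rational(1, 2)) = Pow(Add(-90, Add(Add(15252, 14403), 5661)), Rational(1, 2)) = Pow(Add(-90, Add(29655, 5661)), Rational(1, 2)) = Pow(Add(-90, 35316), Rational(1, 2)) = Pow(35226, Rational(1, 2)) = Mul(3, Pow(3914, Rational(1, 2)))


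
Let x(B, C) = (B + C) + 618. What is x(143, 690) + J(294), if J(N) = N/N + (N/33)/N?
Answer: 47917/33 ≈ 1452.0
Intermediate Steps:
J(N) = 34/33 (J(N) = 1 + (N*(1/33))/N = 1 + (N/33)/N = 1 + 1/33 = 34/33)
x(B, C) = 618 + B + C
x(143, 690) + J(294) = (618 + 143 + 690) + 34/33 = 1451 + 34/33 = 47917/33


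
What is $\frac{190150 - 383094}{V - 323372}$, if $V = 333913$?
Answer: $- \frac{192944}{10541} \approx -18.304$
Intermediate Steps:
$\frac{190150 - 383094}{V - 323372} = \frac{190150 - 383094}{333913 - 323372} = - \frac{192944}{10541}$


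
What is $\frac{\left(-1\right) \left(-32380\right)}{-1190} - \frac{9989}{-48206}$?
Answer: $- \frac{154902337}{5736514} \approx -27.003$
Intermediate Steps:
$\frac{\left(-1\right) \left(-32380\right)}{-1190} - \frac{9989}{-48206} = 32380 \left(- \frac{1}{1190}\right) - - \frac{9989}{48206} = - \frac{3238}{119} + \frac{9989}{48206} = - \frac{154902337}{5736514}$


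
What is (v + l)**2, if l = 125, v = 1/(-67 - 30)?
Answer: 146991376/9409 ≈ 15622.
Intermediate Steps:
v = -1/97 (v = 1/(-97) = -1/97 ≈ -0.010309)
(v + l)**2 = (-1/97 + 125)**2 = (12124/97)**2 = 146991376/9409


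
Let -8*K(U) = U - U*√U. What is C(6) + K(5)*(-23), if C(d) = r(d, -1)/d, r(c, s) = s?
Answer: 341/24 - 115*√5/8 ≈ -17.935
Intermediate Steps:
C(d) = -1/d
K(U) = -U/8 + U^(3/2)/8 (K(U) = -(U - U*√U)/8 = -(U - U^(3/2))/8 = -U/8 + U^(3/2)/8)
C(6) + K(5)*(-23) = -1/6 + (-⅛*5 + 5^(3/2)/8)*(-23) = -1*⅙ + (-5/8 + (5*√5)/8)*(-23) = -⅙ + (-5/8 + 5*√5/8)*(-23) = -⅙ + (115/8 - 115*√5/8) = 341/24 - 115*√5/8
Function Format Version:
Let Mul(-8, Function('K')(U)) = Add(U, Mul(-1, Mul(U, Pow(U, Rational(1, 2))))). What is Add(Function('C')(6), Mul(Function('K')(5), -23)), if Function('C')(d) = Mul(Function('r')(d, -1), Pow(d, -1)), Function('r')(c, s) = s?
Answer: Add(Rational(341, 24), Mul(Rational(-115, 8), Pow(5, Rational(1, 2)))) ≈ -17.935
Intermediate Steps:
Function('C')(d) = Mul(-1, Pow(d, -1))
Function('K')(U) = Add(Mul(Rational(-1, 8), U), Mul(Rational(1, 8), Pow(U, Rational(3, 2)))) (Function('K')(U) = Mul(Rational(-1, 8), Add(U, Mul(-1, Mul(U, Pow(U, Rational(1, 2)))))) = Mul(Rational(-1, 8), Add(U, Mul(-1, Pow(U, Rational(3, 2))))) = Add(Mul(Rational(-1, 8), U), Mul(Rational(1, 8), Pow(U, Rational(3, 2)))))
Add(Function('C')(6), Mul(Function('K')(5), -23)) = Add(Mul(-1, Pow(6, -1)), Mul(Add(Mul(Rational(-1, 8), 5), Mul(Rational(1, 8), Pow(5, Rational(3, 2)))), -23)) = Add(Mul(-1, Rational(1, 6)), Mul(Add(Rational(-5, 8), Mul(Rational(1, 8), Mul(5, Pow(5, Rational(1, 2))))), -23)) = Add(Rational(-1, 6), Mul(Add(Rational(-5, 8), Mul(Rational(5, 8), Pow(5, Rational(1, 2)))), -23)) = Add(Rational(-1, 6), Add(Rational(115, 8), Mul(Rational(-115, 8), Pow(5, Rational(1, 2))))) = Add(Rational(341, 24), Mul(Rational(-115, 8), Pow(5, Rational(1, 2))))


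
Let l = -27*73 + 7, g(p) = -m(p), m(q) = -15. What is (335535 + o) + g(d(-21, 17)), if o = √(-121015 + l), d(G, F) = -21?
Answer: 335550 + I*√122979 ≈ 3.3555e+5 + 350.68*I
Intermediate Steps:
g(p) = 15 (g(p) = -1*(-15) = 15)
l = -1964 (l = -1971 + 7 = -1964)
o = I*√122979 (o = √(-121015 - 1964) = √(-122979) = I*√122979 ≈ 350.68*I)
(335535 + o) + g(d(-21, 17)) = (335535 + I*√122979) + 15 = 335550 + I*√122979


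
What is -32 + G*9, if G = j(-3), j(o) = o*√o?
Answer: -32 - 27*I*√3 ≈ -32.0 - 46.765*I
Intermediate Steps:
j(o) = o^(3/2)
G = -3*I*√3 (G = (-3)^(3/2) = -3*I*√3 ≈ -5.1962*I)
-32 + G*9 = -32 - 3*I*√3*9 = -32 - 27*I*√3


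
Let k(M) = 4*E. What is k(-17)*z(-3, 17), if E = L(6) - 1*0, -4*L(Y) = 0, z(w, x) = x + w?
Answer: 0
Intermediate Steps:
z(w, x) = w + x
L(Y) = 0 (L(Y) = -1/4*0 = 0)
E = 0 (E = 0 - 1*0 = 0 + 0 = 0)
k(M) = 0 (k(M) = 4*0 = 0)
k(-17)*z(-3, 17) = 0*(-3 + 17) = 0*14 = 0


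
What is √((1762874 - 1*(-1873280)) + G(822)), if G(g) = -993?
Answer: √3635161 ≈ 1906.6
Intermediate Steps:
√((1762874 - 1*(-1873280)) + G(822)) = √((1762874 - 1*(-1873280)) - 993) = √((1762874 + 1873280) - 993) = √(3636154 - 993) = √3635161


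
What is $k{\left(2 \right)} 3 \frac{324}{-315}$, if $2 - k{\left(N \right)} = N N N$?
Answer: $\frac{648}{35} \approx 18.514$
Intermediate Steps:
$k{\left(N \right)} = 2 - N^{3}$ ($k{\left(N \right)} = 2 - N N N = 2 - N^{2} N = 2 - N^{3}$)
$k{\left(2 \right)} 3 \frac{324}{-315} = \left(2 - 2^{3}\right) 3 \frac{324}{-315} = \left(2 - 8\right) 3 \cdot 324 \left(- \frac{1}{315}\right) = \left(2 - 8\right) 3 \left(- \frac{36}{35}\right) = \left(-6\right) 3 \left(- \frac{36}{35}\right) = \left(-18\right) \left(- \frac{36}{35}\right) = \frac{648}{35}$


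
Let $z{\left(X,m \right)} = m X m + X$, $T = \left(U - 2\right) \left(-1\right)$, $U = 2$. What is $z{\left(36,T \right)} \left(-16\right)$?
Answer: $-576$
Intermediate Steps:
$T = 0$ ($T = \left(2 - 2\right) \left(-1\right) = 0 \left(-1\right) = 0$)
$z{\left(X,m \right)} = X + X m^{2}$ ($z{\left(X,m \right)} = X m m + X = X m^{2} + X = X + X m^{2}$)
$z{\left(36,T \right)} \left(-16\right) = 36 \left(1 + 0^{2}\right) \left(-16\right) = 36 \left(1 + 0\right) \left(-16\right) = 36 \cdot 1 \left(-16\right) = 36 \left(-16\right) = -576$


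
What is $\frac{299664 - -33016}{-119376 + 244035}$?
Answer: $\frac{332680}{124659} \approx 2.6687$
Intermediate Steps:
$\frac{299664 - -33016}{-119376 + 244035} = \frac{299664 + \left(-69839 + 102855\right)}{124659} = \left(299664 + 33016\right) \frac{1}{124659} = 332680 \cdot \frac{1}{124659} = \frac{332680}{124659}$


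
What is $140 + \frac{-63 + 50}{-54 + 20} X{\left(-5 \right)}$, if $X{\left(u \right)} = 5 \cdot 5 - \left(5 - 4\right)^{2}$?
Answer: $\frac{2536}{17} \approx 149.18$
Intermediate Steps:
$X{\left(u \right)} = 24$ ($X{\left(u \right)} = 25 - 1^{2} = 25 - 1 = 24$)
$140 + \frac{-63 + 50}{-54 + 20} X{\left(-5 \right)} = 140 + \frac{-63 + 50}{-54 + 20} \cdot 24 = 140 + - \frac{13}{-34} \cdot 24 = 140 + \left(-13\right) \left(- \frac{1}{34}\right) 24 = 140 + \frac{13}{34} \cdot 24 = 140 + \frac{156}{17} = \frac{2536}{17}$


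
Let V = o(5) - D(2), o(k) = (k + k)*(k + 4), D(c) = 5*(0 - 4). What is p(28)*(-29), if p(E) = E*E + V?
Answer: -25926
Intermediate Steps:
D(c) = -20 (D(c) = 5*(-4) = -20)
o(k) = 2*k*(4 + k) (o(k) = (2*k)*(4 + k) = 2*k*(4 + k))
V = 110 (V = 2*5*(4 + 5) - 1*(-20) = 2*5*9 + 20 = 90 + 20 = 110)
p(E) = 110 + E**2 (p(E) = E*E + 110 = E**2 + 110 = 110 + E**2)
p(28)*(-29) = (110 + 28**2)*(-29) = (110 + 784)*(-29) = 894*(-29) = -25926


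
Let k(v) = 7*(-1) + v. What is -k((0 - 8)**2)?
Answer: -57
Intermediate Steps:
k(v) = -7 + v
-k((0 - 8)**2) = -(-7 + (0 - 8)**2) = -(-7 + (-8)**2) = -(-7 + 64) = -1*57 = -57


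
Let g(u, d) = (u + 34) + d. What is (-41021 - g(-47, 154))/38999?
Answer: -41162/38999 ≈ -1.0555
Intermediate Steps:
g(u, d) = 34 + d + u (g(u, d) = (34 + u) + d = 34 + d + u)
(-41021 - g(-47, 154))/38999 = (-41021 - (34 + 154 - 47))/38999 = (-41021 - 1*141)*(1/38999) = (-41021 - 141)*(1/38999) = -41162*1/38999 = -41162/38999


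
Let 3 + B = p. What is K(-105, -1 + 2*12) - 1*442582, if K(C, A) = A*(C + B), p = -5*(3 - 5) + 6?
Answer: -444698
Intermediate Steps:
p = 16 (p = -5*(-2) + 6 = 10 + 6 = 16)
B = 13 (B = -3 + 16 = 13)
K(C, A) = A*(13 + C) (K(C, A) = A*(C + 13) = A*(13 + C))
K(-105, -1 + 2*12) - 1*442582 = (-1 + 2*12)*(13 - 105) - 1*442582 = (-1 + 24)*(-92) - 442582 = 23*(-92) - 442582 = -2116 - 442582 = -444698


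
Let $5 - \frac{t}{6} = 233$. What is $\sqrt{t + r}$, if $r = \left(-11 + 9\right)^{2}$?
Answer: $2 i \sqrt{341} \approx 36.932 i$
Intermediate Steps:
$t = -1368$ ($t = 30 - 1398 = -1368$)
$r = 4$ ($r = \left(-2\right)^{2} = 4$)
$\sqrt{t + r} = \sqrt{-1368 + 4} = \sqrt{-1364} = 2 i \sqrt{341}$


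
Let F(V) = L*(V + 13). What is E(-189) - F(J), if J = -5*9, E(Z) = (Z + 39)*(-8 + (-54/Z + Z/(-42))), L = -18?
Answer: -657/7 ≈ -93.857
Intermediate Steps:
E(Z) = (39 + Z)*(-8 - 54/Z - Z/42) (E(Z) = (39 + Z)*(-8 + (-54/Z + Z*(-1/42))) = (39 + Z)*(-8 + (-54/Z - Z/42)) = (39 + Z)*(-8 - 54/Z - Z/42))
J = -45
F(V) = -234 - 18*V (F(V) = -18*(V + 13) = -18*(13 + V) = -234 - 18*V)
E(-189) - F(J) = (1/42)*(-88452 - 1*(-189)*(15372 + (-189)**2 + 375*(-189)))/(-189) - (-234 - 18*(-45)) = (1/42)*(-1/189)*(-88452 - 1*(-189)*(15372 + 35721 - 70875)) - (-234 + 810) = (1/42)*(-1/189)*(-88452 - 1*(-189)*(-19782)) - 1*576 = (1/42)*(-1/189)*(-88452 - 3738798) - 576 = (1/42)*(-1/189)*(-3827250) - 576 = 3375/7 - 576 = -657/7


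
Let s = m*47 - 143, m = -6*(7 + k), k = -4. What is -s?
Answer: 989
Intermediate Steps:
m = -18 (m = -6*(7 - 4) = -6*3 = -1*18 = -18)
s = -989 (s = -18*47 - 143 = -846 - 143 = -989)
-s = -1*(-989) = 989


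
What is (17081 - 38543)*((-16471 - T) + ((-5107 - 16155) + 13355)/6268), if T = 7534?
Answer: 1614706951557/3134 ≈ 5.1522e+8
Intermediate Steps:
(17081 - 38543)*((-16471 - T) + ((-5107 - 16155) + 13355)/6268) = (17081 - 38543)*((-16471 - 1*7534) + ((-5107 - 16155) + 13355)/6268) = -21462*((-16471 - 7534) + (-21262 + 13355)*(1/6268)) = -21462*(-24005 - 7907*1/6268) = -21462*(-24005 - 7907/6268) = -21462*(-150471247/6268) = 1614706951557/3134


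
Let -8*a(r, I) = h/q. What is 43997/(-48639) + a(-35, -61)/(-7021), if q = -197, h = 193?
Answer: -486840416039/538195204344 ≈ -0.90458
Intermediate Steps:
a(r, I) = 193/1576 (a(r, I) = -193/(8*(-197)) = -193*(-1)/(8*197) = -⅛*(-193/197) = 193/1576)
43997/(-48639) + a(-35, -61)/(-7021) = 43997/(-48639) + (193/1576)/(-7021) = 43997*(-1/48639) + (193/1576)*(-1/7021) = -43997/48639 - 193/11065096 = -486840416039/538195204344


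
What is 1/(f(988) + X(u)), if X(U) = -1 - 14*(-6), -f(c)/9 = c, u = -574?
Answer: -1/8809 ≈ -0.00011352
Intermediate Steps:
f(c) = -9*c
X(U) = 83 (X(U) = -1 + 84 = 83)
1/(f(988) + X(u)) = 1/(-9*988 + 83) = 1/(-8892 + 83) = 1/(-8809) = -1/8809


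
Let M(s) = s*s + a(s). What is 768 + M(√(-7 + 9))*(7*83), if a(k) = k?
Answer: 1930 + 581*√2 ≈ 2751.7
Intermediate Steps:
M(s) = s + s² (M(s) = s*s + s = s² + s = s + s²)
768 + M(√(-7 + 9))*(7*83) = 768 + (√(-7 + 9)*(1 + √(-7 + 9)))*(7*83) = 768 + (√2*(1 + √2))*581 = 768 + 581*√2*(1 + √2)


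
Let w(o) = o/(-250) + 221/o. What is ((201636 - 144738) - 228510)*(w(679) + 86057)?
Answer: -179062044157422/12125 ≈ -1.4768e+10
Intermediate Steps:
w(o) = 221/o - o/250 (w(o) = o*(-1/250) + 221/o = -o/250 + 221/o = 221/o - o/250)
((201636 - 144738) - 228510)*(w(679) + 86057) = ((201636 - 144738) - 228510)*((221/679 - 1/250*679) + 86057) = (56898 - 228510)*((221*(1/679) - 679/250) + 86057) = -171612*((221/679 - 679/250) + 86057) = -171612*(-405791/169750 + 86057) = -171612*14607769959/169750 = -179062044157422/12125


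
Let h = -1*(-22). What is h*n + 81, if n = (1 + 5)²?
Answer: 873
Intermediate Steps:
n = 36 (n = 6² = 36)
h = 22
h*n + 81 = 22*36 + 81 = 792 + 81 = 873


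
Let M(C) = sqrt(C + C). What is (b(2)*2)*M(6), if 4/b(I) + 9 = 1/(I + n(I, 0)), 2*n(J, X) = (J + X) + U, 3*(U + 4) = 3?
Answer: -48*sqrt(3)/25 ≈ -3.3255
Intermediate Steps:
U = -3 (U = -4 + (1/3)*3 = -4 + 1 = -3)
n(J, X) = -3/2 + J/2 + X/2 (n(J, X) = ((J + X) - 3)/2 = (-3 + J + X)/2 = -3/2 + J/2 + X/2)
M(C) = sqrt(2)*sqrt(C) (M(C) = sqrt(2*C) = sqrt(2)*sqrt(C))
b(I) = 4/(-9 + 1/(-3/2 + 3*I/2)) (b(I) = 4/(-9 + 1/(I + (-3/2 + I/2 + (1/2)*0))) = 4/(-9 + 1/(I + (-3/2 + I/2 + 0))) = 4/(-9 + 1/(I + (-3/2 + I/2))) = 4/(-9 + 1/(-3/2 + 3*I/2)))
(b(2)*2)*M(6) = ((12*(1 - 1*2)/(-29 + 27*2))*2)*(sqrt(2)*sqrt(6)) = ((12*(1 - 2)/(-29 + 54))*2)*(2*sqrt(3)) = ((12*(-1)/25)*2)*(2*sqrt(3)) = ((12*(1/25)*(-1))*2)*(2*sqrt(3)) = (-12/25*2)*(2*sqrt(3)) = -48*sqrt(3)/25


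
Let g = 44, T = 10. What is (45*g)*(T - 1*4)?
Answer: 11880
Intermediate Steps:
(45*g)*(T - 1*4) = (45*44)*(10 - 1*4) = 1980*(10 - 4) = 1980*6 = 11880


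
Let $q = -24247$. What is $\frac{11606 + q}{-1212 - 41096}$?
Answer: $\frac{12641}{42308} \approx 0.29879$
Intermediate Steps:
$\frac{11606 + q}{-1212 - 41096} = \frac{11606 - 24247}{-1212 - 41096} = - \frac{12641}{-42308} = \left(-12641\right) \left(- \frac{1}{42308}\right) = \frac{12641}{42308}$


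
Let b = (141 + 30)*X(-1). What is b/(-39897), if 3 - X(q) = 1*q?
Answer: -76/4433 ≈ -0.017144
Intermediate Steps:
X(q) = 3 - q
b = 684 (b = (141 + 30)*(3 - 1*(-1)) = 171*(3 + 1) = 171*4 = 684)
b/(-39897) = 684/(-39897) = 684*(-1/39897) = -76/4433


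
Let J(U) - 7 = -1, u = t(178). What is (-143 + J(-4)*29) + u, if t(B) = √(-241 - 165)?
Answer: 31 + I*√406 ≈ 31.0 + 20.149*I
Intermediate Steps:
t(B) = I*√406 (t(B) = √(-406) = I*√406)
u = I*√406 ≈ 20.149*I
J(U) = 6 (J(U) = 7 - 1 = 6)
(-143 + J(-4)*29) + u = (-143 + 6*29) + I*√406 = (-143 + 174) + I*√406 = 31 + I*√406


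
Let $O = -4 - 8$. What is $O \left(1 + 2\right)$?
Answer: $-36$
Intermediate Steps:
$O = -12$ ($O = -4 - 8 = -12$)
$O \left(1 + 2\right) = - 12 \left(1 + 2\right) = \left(-12\right) 3 = -36$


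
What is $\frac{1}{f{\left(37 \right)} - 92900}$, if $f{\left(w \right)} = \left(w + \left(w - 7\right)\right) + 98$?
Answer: $- \frac{1}{92735} \approx -1.0783 \cdot 10^{-5}$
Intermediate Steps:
$f{\left(w \right)} = 91 + 2 w$ ($f{\left(w \right)} = \left(w + \left(w - 7\right)\right) + 98 = \left(w + \left(-7 + w\right)\right) + 98 = \left(-7 + 2 w\right) + 98 = 91 + 2 w$)
$\frac{1}{f{\left(37 \right)} - 92900} = \frac{1}{\left(91 + 2 \cdot 37\right) - 92900} = \frac{1}{\left(91 + 74\right) - 92900} = \frac{1}{165 - 92900} = \frac{1}{-92735} = - \frac{1}{92735}$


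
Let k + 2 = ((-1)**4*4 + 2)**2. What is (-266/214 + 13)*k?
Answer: 42772/107 ≈ 399.74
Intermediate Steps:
k = 34 (k = -2 + ((-1)**4*4 + 2)**2 = -2 + (1*4 + 2)**2 = -2 + (4 + 2)**2 = -2 + 6**2 = -2 + 36 = 34)
(-266/214 + 13)*k = (-266/214 + 13)*34 = (-266*1/214 + 13)*34 = (-133/107 + 13)*34 = (1258/107)*34 = 42772/107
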